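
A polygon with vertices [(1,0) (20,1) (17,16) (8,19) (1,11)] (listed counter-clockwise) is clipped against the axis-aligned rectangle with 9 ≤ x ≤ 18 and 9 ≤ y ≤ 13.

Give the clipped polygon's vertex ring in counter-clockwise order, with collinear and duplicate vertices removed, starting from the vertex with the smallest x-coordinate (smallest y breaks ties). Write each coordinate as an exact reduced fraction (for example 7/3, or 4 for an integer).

Clipped polygon: [(9,9) (18,9) (18,11) (88/5,13) (9,13)]

1. After x ≥ 9: [(9,8/19) (20,1) (17,16) (9,56/3)]
2. After x ≤ 18: [(9,8/19) (18,17/19) (18,11) (17,16) (9,56/3)]
3. After y ≥ 9: [(9,9) (18,9) (18,11) (17,16) (9,56/3)]
4. After y ≤ 13: [(9,13) (9,9) (18,9) (18,11) (88/5,13)]
5. Canonical ring: [(9,9) (18,9) (18,11) (88/5,13) (9,13)]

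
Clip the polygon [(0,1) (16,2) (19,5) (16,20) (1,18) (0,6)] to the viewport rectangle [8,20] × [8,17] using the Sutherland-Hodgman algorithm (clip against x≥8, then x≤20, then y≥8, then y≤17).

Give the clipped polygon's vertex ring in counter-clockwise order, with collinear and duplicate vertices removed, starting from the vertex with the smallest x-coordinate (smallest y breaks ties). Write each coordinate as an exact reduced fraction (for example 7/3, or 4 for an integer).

Clipped polygon: [(8,8) (92/5,8) (83/5,17) (8,17)]

1. After x ≥ 8: [(8,3/2) (16,2) (19,5) (16,20) (8,284/15)]
2. After x ≤ 20: [(8,3/2) (16,2) (19,5) (16,20) (8,284/15)]
3. After y ≥ 8: [(8,8) (92/5,8) (16,20) (8,284/15)]
4. After y ≤ 17: [(8,17) (8,8) (92/5,8) (83/5,17)]
5. Canonical ring: [(8,8) (92/5,8) (83/5,17) (8,17)]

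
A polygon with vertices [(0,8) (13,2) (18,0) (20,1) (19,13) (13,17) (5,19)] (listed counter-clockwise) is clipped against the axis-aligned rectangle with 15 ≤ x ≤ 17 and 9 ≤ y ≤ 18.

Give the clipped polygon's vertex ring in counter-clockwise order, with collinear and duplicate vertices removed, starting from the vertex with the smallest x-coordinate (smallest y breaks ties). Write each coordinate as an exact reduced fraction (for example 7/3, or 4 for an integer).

Clipped polygon: [(15,9) (17,9) (17,43/3) (15,47/3)]

1. After x ≥ 15: [(15,6/5) (18,0) (20,1) (19,13) (15,47/3)]
2. After x ≤ 17: [(15,6/5) (17,2/5) (17,43/3) (15,47/3)]
3. After y ≥ 9: [(15,9) (17,9) (17,43/3) (15,47/3)]
4. After y ≤ 18: [(15,9) (17,9) (17,43/3) (15,47/3)]
5. Canonical ring: [(15,9) (17,9) (17,43/3) (15,47/3)]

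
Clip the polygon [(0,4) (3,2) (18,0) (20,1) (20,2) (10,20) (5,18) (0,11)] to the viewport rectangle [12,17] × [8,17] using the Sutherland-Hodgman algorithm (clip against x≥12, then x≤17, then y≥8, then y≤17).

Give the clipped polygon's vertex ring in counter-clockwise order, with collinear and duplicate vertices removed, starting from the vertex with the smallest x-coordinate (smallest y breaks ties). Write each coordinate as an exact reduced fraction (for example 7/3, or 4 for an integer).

Clipped polygon: [(12,8) (50/3,8) (12,82/5)]

1. After x ≥ 12: [(12,4/5) (18,0) (20,1) (20,2) (12,82/5)]
2. After x ≤ 17: [(12,4/5) (17,2/15) (17,37/5) (12,82/5)]
3. After y ≥ 8: [(12,8) (50/3,8) (12,82/5)]
4. After y ≤ 17: [(12,8) (50/3,8) (12,82/5)]
5. Canonical ring: [(12,8) (50/3,8) (12,82/5)]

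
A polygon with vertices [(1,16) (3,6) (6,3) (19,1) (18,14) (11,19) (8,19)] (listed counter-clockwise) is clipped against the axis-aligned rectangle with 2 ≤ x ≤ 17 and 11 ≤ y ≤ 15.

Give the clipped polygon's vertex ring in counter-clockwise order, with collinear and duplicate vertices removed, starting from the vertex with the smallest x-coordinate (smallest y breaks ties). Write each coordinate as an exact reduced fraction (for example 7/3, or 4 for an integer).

1. After x ≥ 2: [(2,115/7) (2,11) (3,6) (6,3) (19,1) (18,14) (11,19) (8,19)]
2. After x ≤ 17: [(2,115/7) (2,11) (3,6) (6,3) (17,17/13) (17,103/7) (11,19) (8,19)]
3. After y ≥ 11: [(2,115/7) (2,11) (2,11) (17,11) (17,103/7) (11,19) (8,19)]
4. After y ≤ 15: [(2,15) (2,11) (2,11) (17,11) (17,103/7) (83/5,15)]
5. Canonical ring: [(2,11) (17,11) (17,103/7) (83/5,15) (2,15)]

Clipped polygon: [(2,11) (17,11) (17,103/7) (83/5,15) (2,15)]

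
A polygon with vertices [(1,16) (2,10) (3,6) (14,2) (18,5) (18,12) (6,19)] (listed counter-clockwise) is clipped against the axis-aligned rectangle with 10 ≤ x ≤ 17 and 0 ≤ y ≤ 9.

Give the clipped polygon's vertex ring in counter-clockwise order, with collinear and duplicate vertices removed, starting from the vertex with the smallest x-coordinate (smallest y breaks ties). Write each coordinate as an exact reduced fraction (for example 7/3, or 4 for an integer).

1. After x ≥ 10: [(10,38/11) (14,2) (18,5) (18,12) (10,50/3)]
2. After x ≤ 17: [(10,38/11) (14,2) (17,17/4) (17,151/12) (10,50/3)]
3. After y ≥ 0: [(10,38/11) (14,2) (17,17/4) (17,151/12) (10,50/3)]
4. After y ≤ 9: [(10,9) (10,38/11) (14,2) (17,17/4) (17,9)]
5. Canonical ring: [(10,38/11) (14,2) (17,17/4) (17,9) (10,9)]

Clipped polygon: [(10,38/11) (14,2) (17,17/4) (17,9) (10,9)]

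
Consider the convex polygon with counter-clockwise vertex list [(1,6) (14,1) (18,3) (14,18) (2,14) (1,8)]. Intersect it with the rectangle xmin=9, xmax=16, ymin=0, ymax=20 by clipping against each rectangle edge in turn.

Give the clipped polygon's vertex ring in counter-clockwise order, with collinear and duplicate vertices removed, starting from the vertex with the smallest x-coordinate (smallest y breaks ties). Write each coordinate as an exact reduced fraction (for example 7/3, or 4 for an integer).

Clipped polygon: [(9,38/13) (14,1) (16,2) (16,21/2) (14,18) (9,49/3)]

1. After x ≥ 9: [(9,38/13) (14,1) (18,3) (14,18) (9,49/3)]
2. After x ≤ 16: [(9,38/13) (14,1) (16,2) (16,21/2) (14,18) (9,49/3)]
3. After y ≥ 0: [(9,38/13) (14,1) (16,2) (16,21/2) (14,18) (9,49/3)]
4. After y ≤ 20: [(9,38/13) (14,1) (16,2) (16,21/2) (14,18) (9,49/3)]
5. Canonical ring: [(9,38/13) (14,1) (16,2) (16,21/2) (14,18) (9,49/3)]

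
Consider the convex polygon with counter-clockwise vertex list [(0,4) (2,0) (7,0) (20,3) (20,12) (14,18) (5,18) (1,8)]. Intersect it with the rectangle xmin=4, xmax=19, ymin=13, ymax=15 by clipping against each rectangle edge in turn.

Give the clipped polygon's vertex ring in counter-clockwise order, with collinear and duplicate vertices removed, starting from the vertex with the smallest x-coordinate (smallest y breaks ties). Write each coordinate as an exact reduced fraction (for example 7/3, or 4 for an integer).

1. After x ≥ 4: [(4,0) (7,0) (20,3) (20,12) (14,18) (5,18) (4,31/2)]
2. After x ≤ 19: [(4,0) (7,0) (19,36/13) (19,13) (14,18) (5,18) (4,31/2)]
3. After y ≥ 13: [(4,13) (19,13) (19,13) (14,18) (5,18) (4,31/2)]
4. After y ≤ 15: [(4,15) (4,13) (19,13) (19,13) (17,15)]
5. Canonical ring: [(4,13) (19,13) (17,15) (4,15)]

Clipped polygon: [(4,13) (19,13) (17,15) (4,15)]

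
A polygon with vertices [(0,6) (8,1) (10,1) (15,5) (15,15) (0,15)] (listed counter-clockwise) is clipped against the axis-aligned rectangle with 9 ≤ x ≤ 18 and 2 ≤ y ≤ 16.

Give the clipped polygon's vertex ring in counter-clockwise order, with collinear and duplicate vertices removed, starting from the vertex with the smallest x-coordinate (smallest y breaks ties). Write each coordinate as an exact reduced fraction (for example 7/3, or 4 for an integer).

1. After x ≥ 9: [(9,1) (10,1) (15,5) (15,15) (9,15)]
2. After x ≤ 18: [(9,1) (10,1) (15,5) (15,15) (9,15)]
3. After y ≥ 2: [(9,2) (45/4,2) (15,5) (15,15) (9,15)]
4. After y ≤ 16: [(9,2) (45/4,2) (15,5) (15,15) (9,15)]
5. Canonical ring: [(9,2) (45/4,2) (15,5) (15,15) (9,15)]

Clipped polygon: [(9,2) (45/4,2) (15,5) (15,15) (9,15)]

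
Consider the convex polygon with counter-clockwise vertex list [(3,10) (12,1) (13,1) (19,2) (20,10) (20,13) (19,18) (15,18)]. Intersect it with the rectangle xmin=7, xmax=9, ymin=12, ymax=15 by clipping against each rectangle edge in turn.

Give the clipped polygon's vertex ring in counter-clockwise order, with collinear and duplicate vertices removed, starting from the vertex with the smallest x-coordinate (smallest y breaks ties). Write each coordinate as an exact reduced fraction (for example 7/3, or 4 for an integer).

Clipped polygon: [(7,12) (9,12) (9,14) (7,38/3)]

1. After x ≥ 7: [(7,38/3) (7,6) (12,1) (13,1) (19,2) (20,10) (20,13) (19,18) (15,18)]
2. After x ≤ 9: [(9,14) (7,38/3) (7,6) (9,4)]
3. After y ≥ 12: [(9,12) (9,14) (7,38/3) (7,12)]
4. After y ≤ 15: [(9,12) (9,14) (7,38/3) (7,12)]
5. Canonical ring: [(7,12) (9,12) (9,14) (7,38/3)]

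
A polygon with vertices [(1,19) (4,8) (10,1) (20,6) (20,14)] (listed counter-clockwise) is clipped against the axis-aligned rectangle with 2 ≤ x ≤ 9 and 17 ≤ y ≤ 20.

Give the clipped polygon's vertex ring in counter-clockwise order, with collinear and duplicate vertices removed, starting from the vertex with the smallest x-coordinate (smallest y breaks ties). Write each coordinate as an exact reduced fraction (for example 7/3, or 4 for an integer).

1. After x ≥ 2: [(2,356/19) (2,46/3) (4,8) (10,1) (20,6) (20,14)]
2. After x ≤ 9: [(9,321/19) (2,356/19) (2,46/3) (4,8) (9,13/6)]
3. After y ≥ 17: [(43/5,17) (2,356/19) (2,17)]
4. After y ≤ 20: [(43/5,17) (2,356/19) (2,17)]
5. Canonical ring: [(2,17) (43/5,17) (2,356/19)]

Clipped polygon: [(2,17) (43/5,17) (2,356/19)]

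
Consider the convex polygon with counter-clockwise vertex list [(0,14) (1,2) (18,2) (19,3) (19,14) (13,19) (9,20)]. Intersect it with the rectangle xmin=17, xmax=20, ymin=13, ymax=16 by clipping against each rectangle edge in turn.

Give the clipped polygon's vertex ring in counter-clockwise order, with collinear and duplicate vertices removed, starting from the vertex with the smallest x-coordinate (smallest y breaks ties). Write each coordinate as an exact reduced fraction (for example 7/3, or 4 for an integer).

1. After x ≥ 17: [(17,2) (18,2) (19,3) (19,14) (17,47/3)]
2. After x ≤ 20: [(17,2) (18,2) (19,3) (19,14) (17,47/3)]
3. After y ≥ 13: [(17,13) (19,13) (19,14) (17,47/3)]
4. After y ≤ 16: [(17,13) (19,13) (19,14) (17,47/3)]
5. Canonical ring: [(17,13) (19,13) (19,14) (17,47/3)]

Clipped polygon: [(17,13) (19,13) (19,14) (17,47/3)]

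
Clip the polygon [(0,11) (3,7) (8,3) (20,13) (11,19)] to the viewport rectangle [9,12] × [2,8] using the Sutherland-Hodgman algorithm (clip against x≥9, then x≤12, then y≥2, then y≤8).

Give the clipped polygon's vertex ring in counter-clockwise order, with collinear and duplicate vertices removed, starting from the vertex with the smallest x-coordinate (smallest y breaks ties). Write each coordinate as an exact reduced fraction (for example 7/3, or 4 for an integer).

1. After x ≥ 9: [(9,193/11) (9,23/6) (20,13) (11,19)]
2. After x ≤ 12: [(9,193/11) (9,23/6) (12,19/3) (12,55/3) (11,19)]
3. After y ≥ 2: [(9,193/11) (9,23/6) (12,19/3) (12,55/3) (11,19)]
4. After y ≤ 8: [(9,8) (9,23/6) (12,19/3) (12,8)]
5. Canonical ring: [(9,23/6) (12,19/3) (12,8) (9,8)]

Clipped polygon: [(9,23/6) (12,19/3) (12,8) (9,8)]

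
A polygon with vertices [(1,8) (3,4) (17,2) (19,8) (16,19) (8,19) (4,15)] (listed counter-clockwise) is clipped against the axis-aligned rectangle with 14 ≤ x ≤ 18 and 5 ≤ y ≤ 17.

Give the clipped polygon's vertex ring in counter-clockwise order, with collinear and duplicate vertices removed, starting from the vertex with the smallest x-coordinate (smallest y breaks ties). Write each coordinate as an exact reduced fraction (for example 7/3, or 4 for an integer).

Clipped polygon: [(14,5) (18,5) (18,35/3) (182/11,17) (14,17)]

1. After x ≥ 14: [(14,17/7) (17,2) (19,8) (16,19) (14,19)]
2. After x ≤ 18: [(14,17/7) (17,2) (18,5) (18,35/3) (16,19) (14,19)]
3. After y ≥ 5: [(14,5) (18,5) (18,5) (18,35/3) (16,19) (14,19)]
4. After y ≤ 17: [(14,17) (14,5) (18,5) (18,5) (18,35/3) (182/11,17)]
5. Canonical ring: [(14,5) (18,5) (18,35/3) (182/11,17) (14,17)]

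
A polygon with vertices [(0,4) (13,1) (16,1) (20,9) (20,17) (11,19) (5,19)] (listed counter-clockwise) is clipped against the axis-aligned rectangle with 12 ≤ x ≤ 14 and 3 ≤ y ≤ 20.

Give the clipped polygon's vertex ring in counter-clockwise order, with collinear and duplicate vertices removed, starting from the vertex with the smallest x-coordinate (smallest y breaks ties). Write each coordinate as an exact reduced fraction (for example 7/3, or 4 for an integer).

1. After x ≥ 12: [(12,16/13) (13,1) (16,1) (20,9) (20,17) (12,169/9)]
2. After x ≤ 14: [(12,16/13) (13,1) (14,1) (14,55/3) (12,169/9)]
3. After y ≥ 3: [(12,3) (14,3) (14,55/3) (12,169/9)]
4. After y ≤ 20: [(12,3) (14,3) (14,55/3) (12,169/9)]
5. Canonical ring: [(12,3) (14,3) (14,55/3) (12,169/9)]

Clipped polygon: [(12,3) (14,3) (14,55/3) (12,169/9)]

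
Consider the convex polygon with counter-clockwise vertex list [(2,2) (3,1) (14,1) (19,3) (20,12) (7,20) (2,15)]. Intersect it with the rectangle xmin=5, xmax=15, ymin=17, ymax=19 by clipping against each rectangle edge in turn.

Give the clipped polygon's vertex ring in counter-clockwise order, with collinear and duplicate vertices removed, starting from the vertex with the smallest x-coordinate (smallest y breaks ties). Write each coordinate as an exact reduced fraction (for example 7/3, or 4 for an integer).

1. After x ≥ 5: [(5,1) (14,1) (19,3) (20,12) (7,20) (5,18)]
2. After x ≤ 15: [(5,1) (14,1) (15,7/5) (15,196/13) (7,20) (5,18)]
3. After y ≥ 17: [(5,17) (95/8,17) (7,20) (5,18)]
4. After y ≤ 19: [(5,17) (95/8,17) (69/8,19) (6,19) (5,18)]
5. Canonical ring: [(5,17) (95/8,17) (69/8,19) (6,19) (5,18)]

Clipped polygon: [(5,17) (95/8,17) (69/8,19) (6,19) (5,18)]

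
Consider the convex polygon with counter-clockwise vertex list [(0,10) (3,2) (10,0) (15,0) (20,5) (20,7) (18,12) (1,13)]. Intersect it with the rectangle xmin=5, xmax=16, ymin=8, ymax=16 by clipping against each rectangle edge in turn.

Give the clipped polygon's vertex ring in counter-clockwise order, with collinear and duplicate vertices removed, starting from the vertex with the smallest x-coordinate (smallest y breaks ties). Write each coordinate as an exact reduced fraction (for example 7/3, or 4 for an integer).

1. After x ≥ 5: [(5,10/7) (10,0) (15,0) (20,5) (20,7) (18,12) (5,217/17)]
2. After x ≤ 16: [(5,10/7) (10,0) (15,0) (16,1) (16,206/17) (5,217/17)]
3. After y ≥ 8: [(5,8) (16,8) (16,206/17) (5,217/17)]
4. After y ≤ 16: [(5,8) (16,8) (16,206/17) (5,217/17)]
5. Canonical ring: [(5,8) (16,8) (16,206/17) (5,217/17)]

Clipped polygon: [(5,8) (16,8) (16,206/17) (5,217/17)]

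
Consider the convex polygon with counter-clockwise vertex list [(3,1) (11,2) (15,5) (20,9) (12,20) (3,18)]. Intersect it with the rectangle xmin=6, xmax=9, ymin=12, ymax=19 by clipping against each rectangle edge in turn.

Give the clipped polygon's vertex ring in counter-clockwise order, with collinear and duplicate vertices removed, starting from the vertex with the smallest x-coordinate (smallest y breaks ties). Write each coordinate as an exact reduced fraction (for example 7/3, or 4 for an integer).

1. After x ≥ 6: [(6,11/8) (11,2) (15,5) (20,9) (12,20) (6,56/3)]
2. After x ≤ 9: [(6,11/8) (9,7/4) (9,58/3) (6,56/3)]
3. After y ≥ 12: [(6,12) (9,12) (9,58/3) (6,56/3)]
4. After y ≤ 19: [(6,12) (9,12) (9,19) (15/2,19) (6,56/3)]
5. Canonical ring: [(6,12) (9,12) (9,19) (15/2,19) (6,56/3)]

Clipped polygon: [(6,12) (9,12) (9,19) (15/2,19) (6,56/3)]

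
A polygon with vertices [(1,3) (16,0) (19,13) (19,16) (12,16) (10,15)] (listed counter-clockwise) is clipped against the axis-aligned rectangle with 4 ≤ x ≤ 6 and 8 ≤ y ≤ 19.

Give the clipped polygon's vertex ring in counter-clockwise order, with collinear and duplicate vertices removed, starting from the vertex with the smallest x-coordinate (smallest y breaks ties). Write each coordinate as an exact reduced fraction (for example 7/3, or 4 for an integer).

Clipped polygon: [(19/4,8) (6,8) (6,29/3)]

1. After x ≥ 4: [(4,7) (4,12/5) (16,0) (19,13) (19,16) (12,16) (10,15)]
2. After x ≤ 6: [(6,29/3) (4,7) (4,12/5) (6,2)]
3. After y ≥ 8: [(6,8) (6,29/3) (19/4,8)]
4. After y ≤ 19: [(6,8) (6,29/3) (19/4,8)]
5. Canonical ring: [(19/4,8) (6,8) (6,29/3)]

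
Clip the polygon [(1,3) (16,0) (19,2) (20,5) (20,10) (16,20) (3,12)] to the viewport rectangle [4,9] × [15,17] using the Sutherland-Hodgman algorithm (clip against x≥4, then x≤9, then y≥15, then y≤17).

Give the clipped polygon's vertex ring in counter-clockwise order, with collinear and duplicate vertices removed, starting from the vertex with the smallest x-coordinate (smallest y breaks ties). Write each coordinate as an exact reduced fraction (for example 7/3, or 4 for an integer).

Clipped polygon: [(63/8,15) (9,15) (9,204/13)]

1. After x ≥ 4: [(4,12/5) (16,0) (19,2) (20,5) (20,10) (16,20) (4,164/13)]
2. After x ≤ 9: [(4,12/5) (9,7/5) (9,204/13) (4,164/13)]
3. After y ≥ 15: [(9,15) (9,204/13) (63/8,15)]
4. After y ≤ 17: [(9,15) (9,204/13) (63/8,15)]
5. Canonical ring: [(63/8,15) (9,15) (9,204/13)]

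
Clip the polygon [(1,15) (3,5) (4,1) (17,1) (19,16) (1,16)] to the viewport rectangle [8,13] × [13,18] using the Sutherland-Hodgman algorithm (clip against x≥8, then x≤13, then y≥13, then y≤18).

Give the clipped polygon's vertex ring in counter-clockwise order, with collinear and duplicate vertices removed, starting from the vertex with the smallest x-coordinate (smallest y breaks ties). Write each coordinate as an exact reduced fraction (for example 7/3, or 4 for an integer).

Clipped polygon: [(8,13) (13,13) (13,16) (8,16)]

1. After x ≥ 8: [(8,1) (17,1) (19,16) (8,16)]
2. After x ≤ 13: [(8,1) (13,1) (13,16) (8,16)]
3. After y ≥ 13: [(8,13) (13,13) (13,16) (8,16)]
4. After y ≤ 18: [(8,13) (13,13) (13,16) (8,16)]
5. Canonical ring: [(8,13) (13,13) (13,16) (8,16)]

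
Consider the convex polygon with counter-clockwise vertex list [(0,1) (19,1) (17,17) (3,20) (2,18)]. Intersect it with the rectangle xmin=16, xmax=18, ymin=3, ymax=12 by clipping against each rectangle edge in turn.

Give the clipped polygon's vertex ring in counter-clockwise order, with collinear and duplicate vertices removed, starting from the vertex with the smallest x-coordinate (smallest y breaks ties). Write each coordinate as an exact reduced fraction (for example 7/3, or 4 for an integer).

Clipped polygon: [(16,3) (18,3) (18,9) (141/8,12) (16,12)]

1. After x ≥ 16: [(16,1) (19,1) (17,17) (16,241/14)]
2. After x ≤ 18: [(16,1) (18,1) (18,9) (17,17) (16,241/14)]
3. After y ≥ 3: [(16,3) (18,3) (18,9) (17,17) (16,241/14)]
4. After y ≤ 12: [(16,12) (16,3) (18,3) (18,9) (141/8,12)]
5. Canonical ring: [(16,3) (18,3) (18,9) (141/8,12) (16,12)]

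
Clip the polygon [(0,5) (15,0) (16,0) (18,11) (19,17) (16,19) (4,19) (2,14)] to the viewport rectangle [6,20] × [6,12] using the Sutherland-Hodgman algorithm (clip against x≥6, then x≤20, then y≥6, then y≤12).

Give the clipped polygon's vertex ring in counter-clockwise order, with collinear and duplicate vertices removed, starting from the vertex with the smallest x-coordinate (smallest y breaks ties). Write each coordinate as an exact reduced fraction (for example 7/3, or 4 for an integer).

1. After x ≥ 6: [(6,3) (15,0) (16,0) (18,11) (19,17) (16,19) (6,19)]
2. After x ≤ 20: [(6,3) (15,0) (16,0) (18,11) (19,17) (16,19) (6,19)]
3. After y ≥ 6: [(6,6) (188/11,6) (18,11) (19,17) (16,19) (6,19)]
4. After y ≤ 12: [(6,12) (6,6) (188/11,6) (18,11) (109/6,12)]
5. Canonical ring: [(6,6) (188/11,6) (18,11) (109/6,12) (6,12)]

Clipped polygon: [(6,6) (188/11,6) (18,11) (109/6,12) (6,12)]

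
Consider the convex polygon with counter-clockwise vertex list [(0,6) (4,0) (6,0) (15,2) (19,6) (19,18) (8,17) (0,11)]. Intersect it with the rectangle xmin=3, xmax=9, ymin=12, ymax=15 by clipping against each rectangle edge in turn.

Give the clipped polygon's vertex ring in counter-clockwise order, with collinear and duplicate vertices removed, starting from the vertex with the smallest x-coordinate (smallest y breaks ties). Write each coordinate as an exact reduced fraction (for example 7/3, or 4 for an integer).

1. After x ≥ 3: [(3,3/2) (4,0) (6,0) (15,2) (19,6) (19,18) (8,17) (3,53/4)]
2. After x ≤ 9: [(3,3/2) (4,0) (6,0) (9,2/3) (9,188/11) (8,17) (3,53/4)]
3. After y ≥ 12: [(3,12) (9,12) (9,188/11) (8,17) (3,53/4)]
4. After y ≤ 15: [(3,12) (9,12) (9,15) (16/3,15) (3,53/4)]
5. Canonical ring: [(3,12) (9,12) (9,15) (16/3,15) (3,53/4)]

Clipped polygon: [(3,12) (9,12) (9,15) (16/3,15) (3,53/4)]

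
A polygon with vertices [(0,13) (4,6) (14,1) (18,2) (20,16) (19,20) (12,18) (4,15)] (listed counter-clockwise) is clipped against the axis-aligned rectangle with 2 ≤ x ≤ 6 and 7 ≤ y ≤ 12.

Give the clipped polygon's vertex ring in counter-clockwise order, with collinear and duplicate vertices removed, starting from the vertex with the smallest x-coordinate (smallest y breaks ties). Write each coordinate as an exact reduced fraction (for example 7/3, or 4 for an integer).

1. After x ≥ 2: [(2,14) (2,19/2) (4,6) (14,1) (18,2) (20,16) (19,20) (12,18) (4,15)]
2. After x ≤ 6: [(2,14) (2,19/2) (4,6) (6,5) (6,63/4) (4,15)]
3. After y ≥ 7: [(2,14) (2,19/2) (24/7,7) (6,7) (6,63/4) (4,15)]
4. After y ≤ 12: [(2,12) (2,19/2) (24/7,7) (6,7) (6,12)]
5. Canonical ring: [(2,19/2) (24/7,7) (6,7) (6,12) (2,12)]

Clipped polygon: [(2,19/2) (24/7,7) (6,7) (6,12) (2,12)]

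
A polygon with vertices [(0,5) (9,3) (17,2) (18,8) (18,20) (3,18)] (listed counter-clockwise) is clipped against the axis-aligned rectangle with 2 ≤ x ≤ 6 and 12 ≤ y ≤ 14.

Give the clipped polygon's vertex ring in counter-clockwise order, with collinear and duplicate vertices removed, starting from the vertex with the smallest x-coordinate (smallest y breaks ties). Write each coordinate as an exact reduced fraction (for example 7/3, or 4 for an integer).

Clipped polygon: [(2,12) (6,12) (6,14) (27/13,14) (2,41/3)]

1. After x ≥ 2: [(2,41/3) (2,41/9) (9,3) (17,2) (18,8) (18,20) (3,18)]
2. After x ≤ 6: [(2,41/3) (2,41/9) (6,11/3) (6,92/5) (3,18)]
3. After y ≥ 12: [(2,41/3) (2,12) (6,12) (6,92/5) (3,18)]
4. After y ≤ 14: [(27/13,14) (2,41/3) (2,12) (6,12) (6,14)]
5. Canonical ring: [(2,12) (6,12) (6,14) (27/13,14) (2,41/3)]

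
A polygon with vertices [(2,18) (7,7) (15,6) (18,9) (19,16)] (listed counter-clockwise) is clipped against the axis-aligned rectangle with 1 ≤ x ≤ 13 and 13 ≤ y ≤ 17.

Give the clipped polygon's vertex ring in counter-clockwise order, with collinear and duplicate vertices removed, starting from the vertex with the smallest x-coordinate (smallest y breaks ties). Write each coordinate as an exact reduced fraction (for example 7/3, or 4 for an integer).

1. After x ≥ 1: [(2,18) (7,7) (15,6) (18,9) (19,16)]
2. After x ≤ 13: [(13,284/17) (2,18) (7,7) (13,25/4)]
3. After y ≥ 13: [(13,13) (13,284/17) (2,18) (47/11,13)]
4. After y ≤ 17: [(13,13) (13,284/17) (21/2,17) (27/11,17) (47/11,13)]
5. Canonical ring: [(27/11,17) (47/11,13) (13,13) (13,284/17) (21/2,17)]

Clipped polygon: [(27/11,17) (47/11,13) (13,13) (13,284/17) (21/2,17)]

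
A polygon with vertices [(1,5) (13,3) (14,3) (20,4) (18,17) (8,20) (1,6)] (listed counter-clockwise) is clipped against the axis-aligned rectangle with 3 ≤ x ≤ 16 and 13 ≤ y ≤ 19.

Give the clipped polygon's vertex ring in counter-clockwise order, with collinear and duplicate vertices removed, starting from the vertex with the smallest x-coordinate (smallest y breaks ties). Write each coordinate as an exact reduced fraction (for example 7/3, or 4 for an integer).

Clipped polygon: [(9/2,13) (16,13) (16,88/5) (34/3,19) (15/2,19)]

1. After x ≥ 3: [(3,14/3) (13,3) (14,3) (20,4) (18,17) (8,20) (3,10)]
2. After x ≤ 16: [(3,14/3) (13,3) (14,3) (16,10/3) (16,88/5) (8,20) (3,10)]
3. After y ≥ 13: [(16,13) (16,88/5) (8,20) (9/2,13)]
4. After y ≤ 19: [(16,13) (16,88/5) (34/3,19) (15/2,19) (9/2,13)]
5. Canonical ring: [(9/2,13) (16,13) (16,88/5) (34/3,19) (15/2,19)]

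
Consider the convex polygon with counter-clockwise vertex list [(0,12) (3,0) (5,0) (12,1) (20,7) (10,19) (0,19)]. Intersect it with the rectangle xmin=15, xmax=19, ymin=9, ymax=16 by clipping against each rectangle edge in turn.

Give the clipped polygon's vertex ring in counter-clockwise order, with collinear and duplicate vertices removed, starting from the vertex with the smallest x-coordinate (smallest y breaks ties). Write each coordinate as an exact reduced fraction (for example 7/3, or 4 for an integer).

1. After x ≥ 15: [(15,13/4) (20,7) (15,13)]
2. After x ≤ 19: [(15,13/4) (19,25/4) (19,41/5) (15,13)]
3. After y ≥ 9: [(15,9) (55/3,9) (15,13)]
4. After y ≤ 16: [(15,9) (55/3,9) (15,13)]
5. Canonical ring: [(15,9) (55/3,9) (15,13)]

Clipped polygon: [(15,9) (55/3,9) (15,13)]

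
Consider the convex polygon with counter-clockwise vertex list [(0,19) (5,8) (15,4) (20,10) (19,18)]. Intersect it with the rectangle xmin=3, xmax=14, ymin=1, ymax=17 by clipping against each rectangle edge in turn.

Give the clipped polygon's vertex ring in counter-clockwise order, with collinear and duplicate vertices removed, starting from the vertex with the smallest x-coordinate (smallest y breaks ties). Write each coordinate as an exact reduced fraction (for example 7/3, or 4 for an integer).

1. After x ≥ 3: [(3,358/19) (3,62/5) (5,8) (15,4) (20,10) (19,18)]
2. After x ≤ 14: [(14,347/19) (3,358/19) (3,62/5) (5,8) (14,22/5)]
3. After y ≥ 1: [(14,347/19) (3,358/19) (3,62/5) (5,8) (14,22/5)]
4. After y ≤ 17: [(14,17) (3,17) (3,62/5) (5,8) (14,22/5)]
5. Canonical ring: [(3,62/5) (5,8) (14,22/5) (14,17) (3,17)]

Clipped polygon: [(3,62/5) (5,8) (14,22/5) (14,17) (3,17)]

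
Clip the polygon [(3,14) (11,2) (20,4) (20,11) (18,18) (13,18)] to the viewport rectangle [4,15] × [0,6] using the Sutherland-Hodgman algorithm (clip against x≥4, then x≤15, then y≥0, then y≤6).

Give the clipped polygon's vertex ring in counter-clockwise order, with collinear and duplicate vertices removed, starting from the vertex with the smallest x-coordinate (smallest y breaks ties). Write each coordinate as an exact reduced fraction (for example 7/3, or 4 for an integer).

1. After x ≥ 4: [(4,72/5) (4,25/2) (11,2) (20,4) (20,11) (18,18) (13,18)]
2. After x ≤ 15: [(4,72/5) (4,25/2) (11,2) (15,26/9) (15,18) (13,18)]
3. After y ≥ 0: [(4,72/5) (4,25/2) (11,2) (15,26/9) (15,18) (13,18)]
4. After y ≤ 6: [(25/3,6) (11,2) (15,26/9) (15,6)]
5. Canonical ring: [(25/3,6) (11,2) (15,26/9) (15,6)]

Clipped polygon: [(25/3,6) (11,2) (15,26/9) (15,6)]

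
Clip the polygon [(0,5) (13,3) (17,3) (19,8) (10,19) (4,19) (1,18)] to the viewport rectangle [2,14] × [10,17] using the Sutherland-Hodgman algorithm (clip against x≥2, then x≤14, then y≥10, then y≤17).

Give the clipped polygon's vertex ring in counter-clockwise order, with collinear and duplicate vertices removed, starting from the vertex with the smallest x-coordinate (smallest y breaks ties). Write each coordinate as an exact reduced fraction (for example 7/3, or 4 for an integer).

Clipped polygon: [(2,10) (14,10) (14,127/9) (128/11,17) (2,17)]

1. After x ≥ 2: [(2,61/13) (13,3) (17,3) (19,8) (10,19) (4,19) (2,55/3)]
2. After x ≤ 14: [(2,61/13) (13,3) (14,3) (14,127/9) (10,19) (4,19) (2,55/3)]
3. After y ≥ 10: [(2,10) (14,10) (14,127/9) (10,19) (4,19) (2,55/3)]
4. After y ≤ 17: [(2,17) (2,10) (14,10) (14,127/9) (128/11,17)]
5. Canonical ring: [(2,10) (14,10) (14,127/9) (128/11,17) (2,17)]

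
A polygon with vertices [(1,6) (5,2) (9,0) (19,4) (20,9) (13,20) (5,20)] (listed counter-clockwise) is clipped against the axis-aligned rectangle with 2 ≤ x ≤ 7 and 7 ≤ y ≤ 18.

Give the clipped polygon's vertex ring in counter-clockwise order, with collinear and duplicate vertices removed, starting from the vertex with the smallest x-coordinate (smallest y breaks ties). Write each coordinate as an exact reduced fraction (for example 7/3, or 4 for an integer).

1. After x ≥ 2: [(2,19/2) (2,5) (5,2) (9,0) (19,4) (20,9) (13,20) (5,20)]
2. After x ≤ 7: [(2,19/2) (2,5) (5,2) (7,1) (7,20) (5,20)]
3. After y ≥ 7: [(2,19/2) (2,7) (7,7) (7,20) (5,20)]
4. After y ≤ 18: [(31/7,18) (2,19/2) (2,7) (7,7) (7,18)]
5. Canonical ring: [(2,7) (7,7) (7,18) (31/7,18) (2,19/2)]

Clipped polygon: [(2,7) (7,7) (7,18) (31/7,18) (2,19/2)]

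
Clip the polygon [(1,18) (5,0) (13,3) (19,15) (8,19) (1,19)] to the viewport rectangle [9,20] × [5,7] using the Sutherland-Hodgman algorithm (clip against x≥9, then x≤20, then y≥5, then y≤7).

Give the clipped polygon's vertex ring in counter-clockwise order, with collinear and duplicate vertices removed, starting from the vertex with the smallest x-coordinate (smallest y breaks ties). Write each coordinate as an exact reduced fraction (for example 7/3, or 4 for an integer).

Clipped polygon: [(9,5) (14,5) (15,7) (9,7)]

1. After x ≥ 9: [(9,3/2) (13,3) (19,15) (9,205/11)]
2. After x ≤ 20: [(9,3/2) (13,3) (19,15) (9,205/11)]
3. After y ≥ 5: [(9,5) (14,5) (19,15) (9,205/11)]
4. After y ≤ 7: [(9,7) (9,5) (14,5) (15,7)]
5. Canonical ring: [(9,5) (14,5) (15,7) (9,7)]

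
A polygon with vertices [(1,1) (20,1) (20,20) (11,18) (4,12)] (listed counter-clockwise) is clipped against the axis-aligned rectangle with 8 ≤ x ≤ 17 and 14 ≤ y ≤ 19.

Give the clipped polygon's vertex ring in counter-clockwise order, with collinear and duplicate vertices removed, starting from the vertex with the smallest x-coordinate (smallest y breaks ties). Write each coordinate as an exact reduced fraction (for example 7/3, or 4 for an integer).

1. After x ≥ 8: [(8,1) (20,1) (20,20) (11,18) (8,108/7)]
2. After x ≤ 17: [(8,1) (17,1) (17,58/3) (11,18) (8,108/7)]
3. After y ≥ 14: [(8,14) (17,14) (17,58/3) (11,18) (8,108/7)]
4. After y ≤ 19: [(8,14) (17,14) (17,19) (31/2,19) (11,18) (8,108/7)]
5. Canonical ring: [(8,14) (17,14) (17,19) (31/2,19) (11,18) (8,108/7)]

Clipped polygon: [(8,14) (17,14) (17,19) (31/2,19) (11,18) (8,108/7)]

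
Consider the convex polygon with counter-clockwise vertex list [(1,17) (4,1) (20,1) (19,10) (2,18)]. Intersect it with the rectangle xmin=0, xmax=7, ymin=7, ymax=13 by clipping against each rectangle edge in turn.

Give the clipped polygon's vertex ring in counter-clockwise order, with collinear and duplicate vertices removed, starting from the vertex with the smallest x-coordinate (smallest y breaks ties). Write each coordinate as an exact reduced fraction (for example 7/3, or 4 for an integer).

1. After x ≥ 0: [(1,17) (4,1) (20,1) (19,10) (2,18)]
2. After x ≤ 7: [(1,17) (4,1) (7,1) (7,266/17) (2,18)]
3. After y ≥ 7: [(1,17) (23/8,7) (7,7) (7,266/17) (2,18)]
4. After y ≤ 13: [(7/4,13) (23/8,7) (7,7) (7,13)]
5. Canonical ring: [(7/4,13) (23/8,7) (7,7) (7,13)]

Clipped polygon: [(7/4,13) (23/8,7) (7,7) (7,13)]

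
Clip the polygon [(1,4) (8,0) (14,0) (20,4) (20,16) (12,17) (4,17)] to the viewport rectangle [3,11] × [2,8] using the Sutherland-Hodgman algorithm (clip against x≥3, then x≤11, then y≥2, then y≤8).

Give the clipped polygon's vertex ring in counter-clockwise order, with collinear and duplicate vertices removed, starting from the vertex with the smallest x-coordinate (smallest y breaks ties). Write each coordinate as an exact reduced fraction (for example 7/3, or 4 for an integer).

1. After x ≥ 3: [(3,38/3) (3,20/7) (8,0) (14,0) (20,4) (20,16) (12,17) (4,17)]
2. After x ≤ 11: [(3,38/3) (3,20/7) (8,0) (11,0) (11,17) (4,17)]
3. After y ≥ 2: [(3,38/3) (3,20/7) (9/2,2) (11,2) (11,17) (4,17)]
4. After y ≤ 8: [(3,8) (3,20/7) (9/2,2) (11,2) (11,8)]
5. Canonical ring: [(3,20/7) (9/2,2) (11,2) (11,8) (3,8)]

Clipped polygon: [(3,20/7) (9/2,2) (11,2) (11,8) (3,8)]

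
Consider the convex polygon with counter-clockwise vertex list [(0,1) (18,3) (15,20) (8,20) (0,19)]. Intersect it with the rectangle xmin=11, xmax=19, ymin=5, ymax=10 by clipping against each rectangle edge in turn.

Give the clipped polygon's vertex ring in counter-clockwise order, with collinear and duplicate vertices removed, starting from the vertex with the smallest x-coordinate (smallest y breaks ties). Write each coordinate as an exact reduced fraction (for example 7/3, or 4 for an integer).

1. After x ≥ 11: [(11,20/9) (18,3) (15,20) (11,20)]
2. After x ≤ 19: [(11,20/9) (18,3) (15,20) (11,20)]
3. After y ≥ 5: [(11,5) (300/17,5) (15,20) (11,20)]
4. After y ≤ 10: [(11,10) (11,5) (300/17,5) (285/17,10)]
5. Canonical ring: [(11,5) (300/17,5) (285/17,10) (11,10)]

Clipped polygon: [(11,5) (300/17,5) (285/17,10) (11,10)]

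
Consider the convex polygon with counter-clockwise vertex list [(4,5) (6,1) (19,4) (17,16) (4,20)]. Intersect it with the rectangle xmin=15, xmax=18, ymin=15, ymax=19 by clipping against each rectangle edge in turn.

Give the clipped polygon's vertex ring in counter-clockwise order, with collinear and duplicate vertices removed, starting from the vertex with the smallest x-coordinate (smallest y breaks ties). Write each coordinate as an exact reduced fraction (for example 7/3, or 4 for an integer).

Clipped polygon: [(15,15) (103/6,15) (17,16) (15,216/13)]

1. After x ≥ 15: [(15,40/13) (19,4) (17,16) (15,216/13)]
2. After x ≤ 18: [(15,40/13) (18,49/13) (18,10) (17,16) (15,216/13)]
3. After y ≥ 15: [(15,15) (103/6,15) (17,16) (15,216/13)]
4. After y ≤ 19: [(15,15) (103/6,15) (17,16) (15,216/13)]
5. Canonical ring: [(15,15) (103/6,15) (17,16) (15,216/13)]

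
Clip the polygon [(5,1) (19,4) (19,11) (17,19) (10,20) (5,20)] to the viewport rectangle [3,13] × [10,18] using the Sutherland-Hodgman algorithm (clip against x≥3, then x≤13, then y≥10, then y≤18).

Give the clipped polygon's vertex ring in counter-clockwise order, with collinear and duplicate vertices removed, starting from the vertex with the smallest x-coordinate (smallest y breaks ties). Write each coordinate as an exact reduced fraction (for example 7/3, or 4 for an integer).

1. After x ≥ 3: [(5,1) (19,4) (19,11) (17,19) (10,20) (5,20)]
2. After x ≤ 13: [(5,1) (13,19/7) (13,137/7) (10,20) (5,20)]
3. After y ≥ 10: [(5,10) (13,10) (13,137/7) (10,20) (5,20)]
4. After y ≤ 18: [(5,18) (5,10) (13,10) (13,18)]
5. Canonical ring: [(5,10) (13,10) (13,18) (5,18)]

Clipped polygon: [(5,10) (13,10) (13,18) (5,18)]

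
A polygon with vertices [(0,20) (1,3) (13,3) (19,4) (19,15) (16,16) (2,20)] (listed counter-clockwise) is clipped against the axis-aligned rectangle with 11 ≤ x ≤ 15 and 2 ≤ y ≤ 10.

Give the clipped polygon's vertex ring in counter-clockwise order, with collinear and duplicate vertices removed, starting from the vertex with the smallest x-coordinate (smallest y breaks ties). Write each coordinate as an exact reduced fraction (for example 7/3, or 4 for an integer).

Clipped polygon: [(11,3) (13,3) (15,10/3) (15,10) (11,10)]

1. After x ≥ 11: [(11,3) (13,3) (19,4) (19,15) (16,16) (11,122/7)]
2. After x ≤ 15: [(11,3) (13,3) (15,10/3) (15,114/7) (11,122/7)]
3. After y ≥ 2: [(11,3) (13,3) (15,10/3) (15,114/7) (11,122/7)]
4. After y ≤ 10: [(11,10) (11,3) (13,3) (15,10/3) (15,10)]
5. Canonical ring: [(11,3) (13,3) (15,10/3) (15,10) (11,10)]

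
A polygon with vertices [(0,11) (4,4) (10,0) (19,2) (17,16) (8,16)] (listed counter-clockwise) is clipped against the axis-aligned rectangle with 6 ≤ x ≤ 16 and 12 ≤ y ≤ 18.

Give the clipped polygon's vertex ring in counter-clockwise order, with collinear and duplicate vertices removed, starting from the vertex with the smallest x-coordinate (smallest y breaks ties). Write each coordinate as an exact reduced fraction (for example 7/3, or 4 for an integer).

Clipped polygon: [(6,12) (16,12) (16,16) (8,16) (6,59/4)]

1. After x ≥ 6: [(6,59/4) (6,8/3) (10,0) (19,2) (17,16) (8,16)]
2. After x ≤ 16: [(6,59/4) (6,8/3) (10,0) (16,4/3) (16,16) (8,16)]
3. After y ≥ 12: [(6,59/4) (6,12) (16,12) (16,16) (8,16)]
4. After y ≤ 18: [(6,59/4) (6,12) (16,12) (16,16) (8,16)]
5. Canonical ring: [(6,12) (16,12) (16,16) (8,16) (6,59/4)]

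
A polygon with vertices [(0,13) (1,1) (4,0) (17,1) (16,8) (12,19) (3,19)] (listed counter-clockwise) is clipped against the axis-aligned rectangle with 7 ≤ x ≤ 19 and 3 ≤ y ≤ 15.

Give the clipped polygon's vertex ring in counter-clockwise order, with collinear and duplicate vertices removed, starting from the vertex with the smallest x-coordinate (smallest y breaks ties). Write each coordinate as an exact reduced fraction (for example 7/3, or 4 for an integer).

1. After x ≥ 7: [(7,3/13) (17,1) (16,8) (12,19) (7,19)]
2. After x ≤ 19: [(7,3/13) (17,1) (16,8) (12,19) (7,19)]
3. After y ≥ 3: [(7,3) (117/7,3) (16,8) (12,19) (7,19)]
4. After y ≤ 15: [(7,15) (7,3) (117/7,3) (16,8) (148/11,15)]
5. Canonical ring: [(7,3) (117/7,3) (16,8) (148/11,15) (7,15)]

Clipped polygon: [(7,3) (117/7,3) (16,8) (148/11,15) (7,15)]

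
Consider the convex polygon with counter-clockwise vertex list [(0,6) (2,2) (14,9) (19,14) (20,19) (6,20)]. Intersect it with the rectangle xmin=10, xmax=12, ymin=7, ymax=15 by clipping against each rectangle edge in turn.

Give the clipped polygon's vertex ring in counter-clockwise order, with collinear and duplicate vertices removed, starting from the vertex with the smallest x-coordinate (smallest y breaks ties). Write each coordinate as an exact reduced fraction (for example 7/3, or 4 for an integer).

1. After x ≥ 10: [(10,20/3) (14,9) (19,14) (20,19) (10,138/7)]
2. After x ≤ 12: [(10,20/3) (12,47/6) (12,137/7) (10,138/7)]
3. After y ≥ 7: [(10,7) (74/7,7) (12,47/6) (12,137/7) (10,138/7)]
4. After y ≤ 15: [(10,15) (10,7) (74/7,7) (12,47/6) (12,15)]
5. Canonical ring: [(10,7) (74/7,7) (12,47/6) (12,15) (10,15)]

Clipped polygon: [(10,7) (74/7,7) (12,47/6) (12,15) (10,15)]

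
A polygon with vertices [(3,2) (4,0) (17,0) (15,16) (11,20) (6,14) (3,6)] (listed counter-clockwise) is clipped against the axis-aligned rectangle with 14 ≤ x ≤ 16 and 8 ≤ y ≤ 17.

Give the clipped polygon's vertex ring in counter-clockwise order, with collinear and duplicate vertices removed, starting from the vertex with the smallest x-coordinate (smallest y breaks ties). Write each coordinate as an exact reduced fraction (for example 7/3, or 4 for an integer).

1. After x ≥ 14: [(14,0) (17,0) (15,16) (14,17)]
2. After x ≤ 16: [(14,0) (16,0) (16,8) (15,16) (14,17)]
3. After y ≥ 8: [(14,8) (16,8) (16,8) (15,16) (14,17)]
4. After y ≤ 17: [(14,8) (16,8) (16,8) (15,16) (14,17)]
5. Canonical ring: [(14,8) (16,8) (15,16) (14,17)]

Clipped polygon: [(14,8) (16,8) (15,16) (14,17)]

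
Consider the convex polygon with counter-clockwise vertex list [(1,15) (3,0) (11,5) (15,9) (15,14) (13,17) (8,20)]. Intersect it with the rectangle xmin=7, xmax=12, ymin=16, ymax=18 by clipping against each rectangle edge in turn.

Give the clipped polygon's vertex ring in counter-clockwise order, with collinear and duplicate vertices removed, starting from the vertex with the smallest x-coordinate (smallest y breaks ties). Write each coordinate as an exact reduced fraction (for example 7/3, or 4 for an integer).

1. After x ≥ 7: [(7,135/7) (7,5/2) (11,5) (15,9) (15,14) (13,17) (8,20)]
2. After x ≤ 12: [(7,135/7) (7,5/2) (11,5) (12,6) (12,88/5) (8,20)]
3. After y ≥ 16: [(7,135/7) (7,16) (12,16) (12,88/5) (8,20)]
4. After y ≤ 18: [(7,18) (7,16) (12,16) (12,88/5) (34/3,18)]
5. Canonical ring: [(7,16) (12,16) (12,88/5) (34/3,18) (7,18)]

Clipped polygon: [(7,16) (12,16) (12,88/5) (34/3,18) (7,18)]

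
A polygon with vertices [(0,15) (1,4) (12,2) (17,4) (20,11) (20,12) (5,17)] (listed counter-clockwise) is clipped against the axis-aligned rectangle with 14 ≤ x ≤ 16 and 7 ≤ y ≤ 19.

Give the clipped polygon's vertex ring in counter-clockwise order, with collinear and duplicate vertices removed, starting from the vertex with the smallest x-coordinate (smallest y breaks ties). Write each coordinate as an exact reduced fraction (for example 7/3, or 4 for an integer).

1. After x ≥ 14: [(14,14/5) (17,4) (20,11) (20,12) (14,14)]
2. After x ≤ 16: [(14,14/5) (16,18/5) (16,40/3) (14,14)]
3. After y ≥ 7: [(14,7) (16,7) (16,40/3) (14,14)]
4. After y ≤ 19: [(14,7) (16,7) (16,40/3) (14,14)]
5. Canonical ring: [(14,7) (16,7) (16,40/3) (14,14)]

Clipped polygon: [(14,7) (16,7) (16,40/3) (14,14)]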